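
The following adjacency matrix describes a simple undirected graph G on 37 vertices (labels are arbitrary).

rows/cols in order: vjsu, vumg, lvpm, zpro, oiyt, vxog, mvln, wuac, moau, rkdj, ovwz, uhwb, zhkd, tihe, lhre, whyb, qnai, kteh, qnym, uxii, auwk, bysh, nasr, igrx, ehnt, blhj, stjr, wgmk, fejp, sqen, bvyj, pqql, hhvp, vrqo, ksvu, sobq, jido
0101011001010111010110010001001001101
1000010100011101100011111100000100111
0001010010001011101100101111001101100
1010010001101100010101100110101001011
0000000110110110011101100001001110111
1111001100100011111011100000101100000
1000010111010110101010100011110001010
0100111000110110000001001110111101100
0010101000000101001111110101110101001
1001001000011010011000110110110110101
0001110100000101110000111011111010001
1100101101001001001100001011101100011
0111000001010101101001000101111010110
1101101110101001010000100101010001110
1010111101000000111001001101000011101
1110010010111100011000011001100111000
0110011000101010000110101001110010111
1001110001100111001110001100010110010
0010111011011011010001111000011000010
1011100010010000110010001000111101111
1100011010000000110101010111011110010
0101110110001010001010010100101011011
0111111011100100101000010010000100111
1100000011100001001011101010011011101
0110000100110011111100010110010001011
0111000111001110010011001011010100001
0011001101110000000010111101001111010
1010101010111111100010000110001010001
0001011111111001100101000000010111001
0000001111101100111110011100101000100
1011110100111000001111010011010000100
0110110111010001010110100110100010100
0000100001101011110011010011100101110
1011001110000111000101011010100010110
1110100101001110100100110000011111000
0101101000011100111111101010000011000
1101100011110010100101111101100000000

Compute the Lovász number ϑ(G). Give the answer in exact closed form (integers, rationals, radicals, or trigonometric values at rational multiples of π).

sqrt(37)

Vertex vumg has 18 neighbors: vjsu, vxog, wuac, uhwb, zhkd, tihe, whyb, qnai, auwk, bysh, nasr, igrx, ehnt, blhj, pqql, ksvu, sobq, jido.
N(sobq) = {vumg, zpro, oiyt, mvln, uhwb, zhkd, tihe, qnai, kteh, qnym, uxii, auwk, bysh, nasr, ehnt, stjr, hhvp, vrqo}, |N(sobq)| = 18.
Vertex tihe has 18 neighbors: vjsu, vumg, zpro, oiyt, mvln, wuac, moau, ovwz, zhkd, whyb, kteh, nasr, blhj, wgmk, sqen, vrqo, ksvu, sobq.
deg(ksvu) = 18; N(ksvu) = {vjsu, vumg, lvpm, oiyt, wuac, rkdj, zhkd, tihe, lhre, qnai, uxii, nasr, igrx, sqen, bvyj, pqql, hhvp, vrqo}.
37-vertex 18-regular graph: Paley(37): SR with (k,λ,μ)=(18,8,9).
The 3 distinct eigenvalues: [18.0, 2.5414, -3.5414].
λ_max=18, λ_min=-sqrt(37)/2 - 1/2; ϑ = −37·λ_min/(λ_max−λ_min) = sqrt(37).
= 6.082763… (decimal).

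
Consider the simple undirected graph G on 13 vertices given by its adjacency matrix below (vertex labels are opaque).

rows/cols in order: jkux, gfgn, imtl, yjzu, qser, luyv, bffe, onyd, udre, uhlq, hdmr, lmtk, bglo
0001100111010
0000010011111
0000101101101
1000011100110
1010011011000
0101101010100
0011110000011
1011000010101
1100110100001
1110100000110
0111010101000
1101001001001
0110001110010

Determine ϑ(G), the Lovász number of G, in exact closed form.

N(hdmr) = {gfgn, imtl, yjzu, luyv, onyd, uhlq}, |N(hdmr)| = 6.
deg(yjzu) = 6; N(yjzu) = {jkux, luyv, bffe, onyd, hdmr, lmtk}.
N(onyd) = {jkux, imtl, yjzu, udre, hdmr, bglo}, |N(onyd)| = 6.
Vertex uhlq has 6 neighbors: jkux, gfgn, imtl, qser, hdmr, lmtk.
Regular of degree 6 on 13 vertices: strongly regular (13,6,2,3).
A has 3 distinct eigenvalues ≈ [6.0, 1.302776, -2.302776].
With N=13: ϑ(G) = 13·(-(-sqrt(13)/2 - 1/2))/(6−(-sqrt(13)/2 - 1/2)) = sqrt(13).
Numerically 3.6055513.

sqrt(13)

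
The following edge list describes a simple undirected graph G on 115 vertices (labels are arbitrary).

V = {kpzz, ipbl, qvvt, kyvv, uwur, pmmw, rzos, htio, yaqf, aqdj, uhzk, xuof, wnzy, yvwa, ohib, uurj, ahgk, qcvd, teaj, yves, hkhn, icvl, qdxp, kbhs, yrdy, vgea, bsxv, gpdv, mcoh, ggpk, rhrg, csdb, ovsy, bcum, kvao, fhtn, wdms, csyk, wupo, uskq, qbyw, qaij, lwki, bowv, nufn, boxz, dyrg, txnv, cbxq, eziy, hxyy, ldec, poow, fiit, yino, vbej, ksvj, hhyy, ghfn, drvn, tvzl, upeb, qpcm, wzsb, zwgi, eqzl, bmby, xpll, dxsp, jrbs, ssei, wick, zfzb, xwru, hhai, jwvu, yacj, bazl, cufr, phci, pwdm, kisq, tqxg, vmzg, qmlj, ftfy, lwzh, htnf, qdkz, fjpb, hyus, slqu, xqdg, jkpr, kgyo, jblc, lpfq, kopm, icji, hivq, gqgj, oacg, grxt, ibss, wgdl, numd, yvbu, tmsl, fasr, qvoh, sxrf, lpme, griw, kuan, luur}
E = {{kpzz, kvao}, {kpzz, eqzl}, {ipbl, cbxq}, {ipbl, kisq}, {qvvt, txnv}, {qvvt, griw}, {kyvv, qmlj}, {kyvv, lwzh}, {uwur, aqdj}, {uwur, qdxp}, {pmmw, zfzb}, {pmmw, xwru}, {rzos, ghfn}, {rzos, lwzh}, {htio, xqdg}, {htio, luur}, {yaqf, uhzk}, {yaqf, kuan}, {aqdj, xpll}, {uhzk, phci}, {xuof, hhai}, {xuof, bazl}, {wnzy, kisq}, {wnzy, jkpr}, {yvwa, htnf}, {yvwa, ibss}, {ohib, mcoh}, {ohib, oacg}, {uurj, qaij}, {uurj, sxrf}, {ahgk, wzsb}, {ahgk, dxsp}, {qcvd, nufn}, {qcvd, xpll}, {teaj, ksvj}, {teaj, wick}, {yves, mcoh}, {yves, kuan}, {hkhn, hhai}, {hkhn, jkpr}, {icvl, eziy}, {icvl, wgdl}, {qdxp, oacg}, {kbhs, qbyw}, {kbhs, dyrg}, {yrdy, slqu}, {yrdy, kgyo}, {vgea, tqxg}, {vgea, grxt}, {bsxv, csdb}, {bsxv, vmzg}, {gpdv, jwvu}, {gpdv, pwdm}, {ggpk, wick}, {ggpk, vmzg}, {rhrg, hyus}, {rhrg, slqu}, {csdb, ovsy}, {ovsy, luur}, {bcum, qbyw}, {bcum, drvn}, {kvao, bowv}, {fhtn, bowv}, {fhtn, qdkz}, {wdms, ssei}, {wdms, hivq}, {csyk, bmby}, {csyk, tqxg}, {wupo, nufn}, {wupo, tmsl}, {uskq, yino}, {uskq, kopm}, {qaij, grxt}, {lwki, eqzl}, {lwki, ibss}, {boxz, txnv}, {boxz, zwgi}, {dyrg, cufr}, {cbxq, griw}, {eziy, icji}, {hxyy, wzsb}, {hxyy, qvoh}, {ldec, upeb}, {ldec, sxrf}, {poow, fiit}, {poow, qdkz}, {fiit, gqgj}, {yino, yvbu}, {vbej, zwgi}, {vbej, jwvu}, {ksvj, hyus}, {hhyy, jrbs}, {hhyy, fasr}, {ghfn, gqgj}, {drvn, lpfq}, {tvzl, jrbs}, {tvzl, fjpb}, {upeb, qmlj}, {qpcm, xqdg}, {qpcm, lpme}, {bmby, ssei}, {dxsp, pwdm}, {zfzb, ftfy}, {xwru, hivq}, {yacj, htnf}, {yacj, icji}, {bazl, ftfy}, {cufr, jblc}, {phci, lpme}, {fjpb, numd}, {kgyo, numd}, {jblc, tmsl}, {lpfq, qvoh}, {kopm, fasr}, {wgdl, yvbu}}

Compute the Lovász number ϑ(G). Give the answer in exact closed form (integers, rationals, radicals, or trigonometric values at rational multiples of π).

115*cos(pi/115)/(cos(pi/115) + 1)

deg(qvvt) = 2; N(qvvt) = {txnv, griw}.
Vertex ksvj has 2 neighbors: teaj, hyus.
deg(bazl) = 2; N(bazl) = {xuof, ftfy}.
Vertex slqu has 2 neighbors: yrdy, rhrg.
115-vertex 2-regular graph: the odd cycle C_{115}.
Distinct eigenvalues (to 3 d.p.): [2.0, 1.997, 1.988, 1.973, 1.952, 1.926, 1.893, 1.856, 1.812, 1.763, 1.709, 1.65, 1.585, 1.516, 1.443, 1.365, 1.283, 1.198, 1.108, 1.016, 0.92, 0.822, 0.721, 0.618, 0.513, 0.407, 0.299, 0.191, 0.082, -0.027, -0.136, -0.245, -0.353, -0.46, -0.566, -0.67, -0.772, -0.871, -0.968, -1.062, -1.153, -1.241, -1.325, -1.405, -1.48, -1.551, -1.618, -1.68, -1.737, -1.788, -1.834, -1.875, -1.91, -1.94, -1.964, -1.981, -1.993, -1.999].
Lovász (edge-transitive): ϑ = −115·(-2*cos(pi/115))/((2)−(-2*cos(pi/115))) = 115*cos(pi/115)/(cos(pi/115) + 1).
≈ 57.4893 (to 4 d.p.).
Lovász sandwich 57 ≤ 115*cos(pi/115)/(cos(pi/115) + 1) ≤ 58: both strict.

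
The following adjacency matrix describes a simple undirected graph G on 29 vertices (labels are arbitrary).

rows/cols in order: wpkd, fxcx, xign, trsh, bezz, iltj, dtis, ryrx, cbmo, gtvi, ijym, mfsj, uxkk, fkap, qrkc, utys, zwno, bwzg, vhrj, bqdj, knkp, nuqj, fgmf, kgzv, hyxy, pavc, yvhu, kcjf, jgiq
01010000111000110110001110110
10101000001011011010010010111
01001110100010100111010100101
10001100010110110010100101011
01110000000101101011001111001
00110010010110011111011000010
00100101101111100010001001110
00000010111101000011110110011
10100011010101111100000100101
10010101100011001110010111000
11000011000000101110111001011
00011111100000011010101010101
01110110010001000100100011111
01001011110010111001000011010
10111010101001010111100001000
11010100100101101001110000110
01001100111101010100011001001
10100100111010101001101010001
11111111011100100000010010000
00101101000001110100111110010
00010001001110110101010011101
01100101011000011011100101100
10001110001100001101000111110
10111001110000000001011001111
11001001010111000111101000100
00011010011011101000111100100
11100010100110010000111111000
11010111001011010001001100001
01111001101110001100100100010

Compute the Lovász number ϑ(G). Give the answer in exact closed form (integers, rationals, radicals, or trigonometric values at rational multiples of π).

sqrt(29)

deg(jgiq) = 14; N(jgiq) = {fxcx, xign, trsh, bezz, ryrx, cbmo, ijym, mfsj, uxkk, zwno, bwzg, knkp, kgzv, kcjf}.
deg(qrkc) = 14; N(qrkc) = {wpkd, xign, trsh, bezz, dtis, cbmo, ijym, fkap, utys, bwzg, vhrj, bqdj, knkp, pavc}.
Vertex xign has 14 neighbors: fxcx, bezz, iltj, dtis, cbmo, uxkk, qrkc, bwzg, vhrj, bqdj, nuqj, kgzv, yvhu, jgiq.
deg(mfsj) = 14; N(mfsj) = {trsh, bezz, iltj, dtis, ryrx, cbmo, utys, zwno, vhrj, knkp, fgmf, hyxy, yvhu, jgiq}.
deg(v) = 14 for all v (|V|=29); SR(29,14,6,7) — a Paley graph.
A has 3 distinct eigenvalues ≈ [14.0, 2.193, -3.193].
Lovász: ϑ = −29(-sqrt(29)/2 - 1/2)/(14+-(-sqrt(29)/2 - 1/2)) = sqrt(29).
= 5.385164807… (decimal).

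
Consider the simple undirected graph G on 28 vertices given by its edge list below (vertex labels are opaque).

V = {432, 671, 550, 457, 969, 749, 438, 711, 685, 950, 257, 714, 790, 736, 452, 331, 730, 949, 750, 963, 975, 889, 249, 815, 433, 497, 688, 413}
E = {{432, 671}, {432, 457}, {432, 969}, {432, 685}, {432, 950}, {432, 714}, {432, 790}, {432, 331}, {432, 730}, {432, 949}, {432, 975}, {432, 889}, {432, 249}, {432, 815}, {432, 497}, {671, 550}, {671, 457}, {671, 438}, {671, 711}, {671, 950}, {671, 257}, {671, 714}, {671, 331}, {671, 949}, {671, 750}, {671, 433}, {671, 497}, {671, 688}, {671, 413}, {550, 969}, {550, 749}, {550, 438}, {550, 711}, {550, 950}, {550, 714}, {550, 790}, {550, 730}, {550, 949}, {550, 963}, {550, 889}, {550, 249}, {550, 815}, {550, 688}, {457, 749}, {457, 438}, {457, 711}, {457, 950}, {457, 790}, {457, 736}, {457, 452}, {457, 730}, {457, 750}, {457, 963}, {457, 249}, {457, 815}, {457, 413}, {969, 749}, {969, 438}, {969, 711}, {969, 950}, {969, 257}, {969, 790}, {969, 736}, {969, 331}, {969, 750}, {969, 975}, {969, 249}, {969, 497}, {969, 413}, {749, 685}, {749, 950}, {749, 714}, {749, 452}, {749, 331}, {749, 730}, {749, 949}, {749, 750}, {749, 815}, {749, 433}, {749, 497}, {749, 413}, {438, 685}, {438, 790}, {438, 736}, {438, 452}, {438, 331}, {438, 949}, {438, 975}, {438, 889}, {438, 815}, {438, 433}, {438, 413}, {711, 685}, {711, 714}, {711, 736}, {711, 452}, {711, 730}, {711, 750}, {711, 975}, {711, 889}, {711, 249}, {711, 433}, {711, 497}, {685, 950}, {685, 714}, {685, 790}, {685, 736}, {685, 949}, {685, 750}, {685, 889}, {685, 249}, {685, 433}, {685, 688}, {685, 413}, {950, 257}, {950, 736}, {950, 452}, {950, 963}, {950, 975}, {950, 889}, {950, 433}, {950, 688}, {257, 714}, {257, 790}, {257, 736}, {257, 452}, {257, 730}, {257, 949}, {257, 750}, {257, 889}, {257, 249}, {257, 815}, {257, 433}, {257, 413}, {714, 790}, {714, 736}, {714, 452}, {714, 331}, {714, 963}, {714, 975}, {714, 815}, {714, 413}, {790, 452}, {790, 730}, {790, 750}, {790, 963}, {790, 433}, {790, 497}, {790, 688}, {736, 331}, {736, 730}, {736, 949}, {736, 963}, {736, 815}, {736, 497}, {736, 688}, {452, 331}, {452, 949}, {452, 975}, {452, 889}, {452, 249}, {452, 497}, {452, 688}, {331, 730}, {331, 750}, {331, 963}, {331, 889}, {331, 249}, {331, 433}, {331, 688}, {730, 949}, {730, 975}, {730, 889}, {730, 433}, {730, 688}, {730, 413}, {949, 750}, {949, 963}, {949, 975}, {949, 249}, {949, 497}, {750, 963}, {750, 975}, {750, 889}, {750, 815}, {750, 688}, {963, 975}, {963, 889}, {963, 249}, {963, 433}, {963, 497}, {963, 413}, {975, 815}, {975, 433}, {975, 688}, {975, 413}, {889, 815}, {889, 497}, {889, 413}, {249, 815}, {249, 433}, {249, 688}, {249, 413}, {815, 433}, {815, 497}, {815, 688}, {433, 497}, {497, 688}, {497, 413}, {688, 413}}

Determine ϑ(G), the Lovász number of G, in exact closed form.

Vertex 975 has 15 neighbors: 432, 969, 438, 711, 950, 714, 452, 730, 949, 750, 963, 815, 433, 688, 413.
N(671) = {432, 550, 457, 438, 711, 950, 257, 714, 331, 949, 750, 433, 497, 688, 413}, |N(671)| = 15.
deg(413) = 15; N(413) = {671, 457, 969, 749, 438, 685, 257, 714, 730, 963, 975, 889, 249, 497, 688}.
N(969) = {432, 550, 749, 438, 711, 950, 257, 790, 736, 331, 750, 975, 249, 497, 413}, |N(969)| = 15.
15-regular, N=28; Kneser-type, 2-subsets of [8].
The 3 distinct eigenvalues: [15.0, 1.0, -5.0].
Lovász (edge-transitive): ϑ = −28·(-5)/((15)−(-5)) = 7.
ϑ(G) ≈ 7.00000000.

7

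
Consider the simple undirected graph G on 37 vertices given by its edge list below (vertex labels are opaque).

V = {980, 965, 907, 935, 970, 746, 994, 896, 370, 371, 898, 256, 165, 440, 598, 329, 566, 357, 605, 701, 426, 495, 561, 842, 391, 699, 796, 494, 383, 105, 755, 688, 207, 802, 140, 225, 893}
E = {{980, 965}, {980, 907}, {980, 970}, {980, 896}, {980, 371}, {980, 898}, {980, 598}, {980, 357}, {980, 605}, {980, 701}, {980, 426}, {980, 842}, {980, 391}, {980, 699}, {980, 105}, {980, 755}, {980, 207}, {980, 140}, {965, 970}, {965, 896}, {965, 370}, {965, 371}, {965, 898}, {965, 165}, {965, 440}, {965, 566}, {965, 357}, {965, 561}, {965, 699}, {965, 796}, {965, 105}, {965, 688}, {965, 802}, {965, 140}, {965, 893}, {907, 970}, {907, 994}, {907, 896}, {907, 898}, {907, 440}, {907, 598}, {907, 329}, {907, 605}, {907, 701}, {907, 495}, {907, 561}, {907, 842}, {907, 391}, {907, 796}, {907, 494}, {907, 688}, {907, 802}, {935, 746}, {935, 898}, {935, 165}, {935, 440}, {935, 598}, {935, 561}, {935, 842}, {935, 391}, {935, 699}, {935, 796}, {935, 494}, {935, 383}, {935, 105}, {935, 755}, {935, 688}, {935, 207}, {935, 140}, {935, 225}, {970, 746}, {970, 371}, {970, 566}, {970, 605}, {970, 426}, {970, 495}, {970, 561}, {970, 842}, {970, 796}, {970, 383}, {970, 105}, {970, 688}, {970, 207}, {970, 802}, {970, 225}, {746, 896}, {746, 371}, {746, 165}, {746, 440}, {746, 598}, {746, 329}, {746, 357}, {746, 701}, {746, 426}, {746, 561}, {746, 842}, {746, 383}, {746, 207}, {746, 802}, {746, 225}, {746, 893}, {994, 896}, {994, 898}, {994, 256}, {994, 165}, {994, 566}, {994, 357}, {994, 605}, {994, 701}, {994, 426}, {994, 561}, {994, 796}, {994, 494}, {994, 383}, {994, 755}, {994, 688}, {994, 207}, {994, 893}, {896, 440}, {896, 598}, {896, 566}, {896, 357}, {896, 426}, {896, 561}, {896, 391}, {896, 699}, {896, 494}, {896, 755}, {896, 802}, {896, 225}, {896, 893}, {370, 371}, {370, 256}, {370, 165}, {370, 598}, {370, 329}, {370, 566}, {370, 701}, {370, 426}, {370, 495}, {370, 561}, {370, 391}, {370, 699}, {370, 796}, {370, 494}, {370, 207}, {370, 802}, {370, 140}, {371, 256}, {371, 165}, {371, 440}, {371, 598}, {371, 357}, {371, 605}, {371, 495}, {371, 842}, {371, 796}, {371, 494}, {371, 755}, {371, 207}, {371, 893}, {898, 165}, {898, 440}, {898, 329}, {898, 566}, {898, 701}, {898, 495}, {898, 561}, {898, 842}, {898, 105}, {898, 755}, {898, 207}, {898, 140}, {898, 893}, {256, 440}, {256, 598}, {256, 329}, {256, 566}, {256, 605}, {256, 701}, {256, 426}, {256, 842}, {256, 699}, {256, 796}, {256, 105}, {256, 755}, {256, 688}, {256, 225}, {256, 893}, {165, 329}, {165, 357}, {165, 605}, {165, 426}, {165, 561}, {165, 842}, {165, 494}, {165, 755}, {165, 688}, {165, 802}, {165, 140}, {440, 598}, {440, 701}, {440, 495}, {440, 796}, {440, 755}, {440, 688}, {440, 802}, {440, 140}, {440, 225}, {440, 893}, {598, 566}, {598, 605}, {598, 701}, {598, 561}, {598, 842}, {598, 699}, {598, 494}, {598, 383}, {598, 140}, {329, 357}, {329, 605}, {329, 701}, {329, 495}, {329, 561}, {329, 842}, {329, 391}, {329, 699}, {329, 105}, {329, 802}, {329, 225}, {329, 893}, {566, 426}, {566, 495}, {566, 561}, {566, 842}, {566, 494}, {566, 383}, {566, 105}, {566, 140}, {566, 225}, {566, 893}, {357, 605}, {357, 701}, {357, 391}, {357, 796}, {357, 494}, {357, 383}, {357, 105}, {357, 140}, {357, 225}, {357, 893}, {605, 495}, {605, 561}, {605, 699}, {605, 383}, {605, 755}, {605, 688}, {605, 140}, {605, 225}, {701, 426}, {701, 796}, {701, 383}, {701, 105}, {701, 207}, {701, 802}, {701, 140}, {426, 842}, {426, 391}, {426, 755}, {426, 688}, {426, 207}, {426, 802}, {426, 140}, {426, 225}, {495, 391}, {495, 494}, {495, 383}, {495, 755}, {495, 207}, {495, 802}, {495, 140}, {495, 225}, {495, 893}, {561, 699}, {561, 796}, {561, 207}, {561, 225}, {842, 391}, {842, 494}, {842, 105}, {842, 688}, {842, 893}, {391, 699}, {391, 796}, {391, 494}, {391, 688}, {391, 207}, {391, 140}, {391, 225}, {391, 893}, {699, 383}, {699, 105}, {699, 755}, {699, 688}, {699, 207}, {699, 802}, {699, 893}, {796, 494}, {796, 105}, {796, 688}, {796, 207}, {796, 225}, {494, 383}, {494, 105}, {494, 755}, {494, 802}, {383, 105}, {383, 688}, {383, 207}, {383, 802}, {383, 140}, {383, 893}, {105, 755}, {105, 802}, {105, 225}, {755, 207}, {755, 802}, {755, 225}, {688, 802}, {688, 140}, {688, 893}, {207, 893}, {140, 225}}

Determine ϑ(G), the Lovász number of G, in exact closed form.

deg(965) = 18; N(965) = {980, 970, 896, 370, 371, 898, 165, 440, 566, 357, 561, 699, 796, 105, 688, 802, 140, 893}.
N(105) = {980, 965, 935, 970, 898, 256, 329, 566, 357, 701, 842, 699, 796, 494, 383, 755, 802, 225}, |N(105)| = 18.
Vertex 383 has 18 neighbors: 935, 970, 746, 994, 598, 566, 357, 605, 701, 495, 699, 494, 105, 688, 207, 802, 140, 893.
deg(746) = 18; N(746) = {935, 970, 896, 371, 165, 440, 598, 329, 357, 701, 426, 561, 842, 383, 207, 802, 225, 893}.
18-regular, N=37; strongly regular (37,18,8,9).
The 3 distinct eigenvalues: [18.0, 2.54138, -3.54138].
Lovász (edge-transitive): ϑ = −37·(-sqrt(37)/2 - 1/2)/((18)−(-sqrt(37)/2 - 1/2)) = sqrt(37).
ϑ(G) ≈ 6.082763.

sqrt(37)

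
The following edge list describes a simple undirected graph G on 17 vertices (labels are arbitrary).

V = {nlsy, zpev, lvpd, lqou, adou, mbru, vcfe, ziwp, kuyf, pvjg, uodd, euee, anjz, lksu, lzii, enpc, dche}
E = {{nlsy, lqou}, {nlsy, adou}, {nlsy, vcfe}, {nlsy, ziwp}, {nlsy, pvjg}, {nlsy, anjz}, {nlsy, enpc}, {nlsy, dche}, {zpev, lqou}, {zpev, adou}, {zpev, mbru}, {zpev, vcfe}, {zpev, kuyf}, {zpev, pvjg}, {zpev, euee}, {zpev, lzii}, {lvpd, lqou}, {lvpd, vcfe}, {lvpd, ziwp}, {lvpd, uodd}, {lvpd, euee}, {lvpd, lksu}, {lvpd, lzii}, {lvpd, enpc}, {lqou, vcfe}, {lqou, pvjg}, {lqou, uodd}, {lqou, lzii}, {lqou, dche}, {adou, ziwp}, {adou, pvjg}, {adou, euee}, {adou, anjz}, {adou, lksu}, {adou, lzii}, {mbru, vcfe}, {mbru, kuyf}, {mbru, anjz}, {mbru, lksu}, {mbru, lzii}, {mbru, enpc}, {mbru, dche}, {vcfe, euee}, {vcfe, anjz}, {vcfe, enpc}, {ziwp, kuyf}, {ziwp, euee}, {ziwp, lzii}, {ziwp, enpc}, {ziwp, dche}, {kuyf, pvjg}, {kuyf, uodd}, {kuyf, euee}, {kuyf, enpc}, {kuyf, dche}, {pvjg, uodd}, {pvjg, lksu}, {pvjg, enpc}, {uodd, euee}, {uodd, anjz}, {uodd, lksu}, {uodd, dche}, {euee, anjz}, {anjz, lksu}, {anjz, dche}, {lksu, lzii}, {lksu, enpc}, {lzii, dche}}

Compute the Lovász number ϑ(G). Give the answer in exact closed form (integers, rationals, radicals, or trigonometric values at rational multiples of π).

Vertex lqou has 8 neighbors: nlsy, zpev, lvpd, vcfe, pvjg, uodd, lzii, dche.
deg(uodd) = 8; N(uodd) = {lvpd, lqou, kuyf, pvjg, euee, anjz, lksu, dche}.
Vertex kuyf has 8 neighbors: zpev, mbru, ziwp, pvjg, uodd, euee, enpc, dche.
deg(euee) = 8; N(euee) = {zpev, lvpd, adou, vcfe, ziwp, kuyf, uodd, anjz}.
8-regular, N=17; SR(17,8,3,4) — a Paley graph.
The 3 distinct eigenvalues: [8.0, 1.5616, -2.5616].
−17·(-sqrt(17)/2 - 1/2) / ((8)−(-sqrt(17)/2 - 1/2)) = sqrt(17) = ϑ(G).
≈ 4.1231056 (to 7 d.p.).

sqrt(17)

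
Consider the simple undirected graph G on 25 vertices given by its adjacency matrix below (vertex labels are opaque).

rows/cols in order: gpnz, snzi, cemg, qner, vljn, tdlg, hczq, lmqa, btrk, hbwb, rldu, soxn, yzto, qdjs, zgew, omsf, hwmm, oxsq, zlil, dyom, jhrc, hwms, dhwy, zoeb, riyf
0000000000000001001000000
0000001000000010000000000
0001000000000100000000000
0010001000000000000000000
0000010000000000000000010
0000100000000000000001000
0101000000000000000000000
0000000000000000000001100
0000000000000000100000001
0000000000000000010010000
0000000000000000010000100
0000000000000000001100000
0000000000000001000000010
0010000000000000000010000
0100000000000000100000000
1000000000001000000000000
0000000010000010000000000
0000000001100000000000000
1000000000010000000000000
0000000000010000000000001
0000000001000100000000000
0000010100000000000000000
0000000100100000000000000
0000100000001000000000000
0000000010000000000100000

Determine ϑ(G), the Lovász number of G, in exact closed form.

Vertex dhwy has 2 neighbors: lmqa, rldu.
deg(snzi) = 2; N(snzi) = {hczq, zgew}.
deg(rldu) = 2; N(rldu) = {oxsq, dhwy}.
deg(zgew) = 2; N(zgew) = {snzi, hwmm}.
G on 25 vertices is 2-regular; connected 2-regular on 25 ⇒ C_{25}.
spec(A) ≈ [2.0, 1.9372, 1.7526, 1.4579, 1.0717, 0.618, 0.1256, -0.3748, -0.8516, -1.2748, -1.618, -1.8596, -1.9842] (distinct, 4 d.p.).
λ_max=2, λ_min=-2*cos(pi/25); ϑ = −25·λ_min/(λ_max−λ_min) = 25*cos(pi/25)/(cos(pi/25) + 1).
Numerically 12.45052181.
Lovász sandwich 12 ≤ 25*cos(pi/25)/(cos(pi/25) + 1) ≤ 13: both strict.

25*cos(pi/25)/(cos(pi/25) + 1)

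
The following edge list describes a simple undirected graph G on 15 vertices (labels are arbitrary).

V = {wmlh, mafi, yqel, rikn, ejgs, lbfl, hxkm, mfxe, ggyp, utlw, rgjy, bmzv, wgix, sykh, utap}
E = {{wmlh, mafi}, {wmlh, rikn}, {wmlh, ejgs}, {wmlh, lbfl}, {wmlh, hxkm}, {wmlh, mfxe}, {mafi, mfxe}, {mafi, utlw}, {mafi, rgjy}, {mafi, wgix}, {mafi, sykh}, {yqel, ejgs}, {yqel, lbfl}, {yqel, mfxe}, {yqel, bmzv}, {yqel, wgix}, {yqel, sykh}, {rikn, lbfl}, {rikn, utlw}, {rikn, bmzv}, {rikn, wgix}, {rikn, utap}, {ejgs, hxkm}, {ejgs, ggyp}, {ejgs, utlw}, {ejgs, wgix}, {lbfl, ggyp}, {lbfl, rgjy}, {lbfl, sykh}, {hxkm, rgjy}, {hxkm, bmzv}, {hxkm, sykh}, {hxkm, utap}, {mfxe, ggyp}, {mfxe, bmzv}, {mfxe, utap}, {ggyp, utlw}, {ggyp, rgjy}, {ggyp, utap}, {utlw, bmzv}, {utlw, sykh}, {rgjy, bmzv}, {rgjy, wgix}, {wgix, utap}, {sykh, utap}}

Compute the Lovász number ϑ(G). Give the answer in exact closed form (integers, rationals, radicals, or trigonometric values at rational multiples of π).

5

deg(wmlh) = 6; N(wmlh) = {mafi, rikn, ejgs, lbfl, hxkm, mfxe}.
deg(utap) = 6; N(utap) = {rikn, hxkm, mfxe, ggyp, wgix, sykh}.
Vertex utlw has 6 neighbors: mafi, rikn, ejgs, ggyp, bmzv, sykh.
deg(wgix) = 6; N(wgix) = {mafi, yqel, rikn, ejgs, rgjy, utap}.
6-regular, N=15; Kneser-type, 2-subsets of [6].
The 3 distinct eigenvalues: [6.0, 1.0, -3.0].
ϑ = −N·λ_min/(λ_max−λ_min) = −15·(-3)/(6−(-3)) = 5.
ϑ(G) ≈ 5.0000000.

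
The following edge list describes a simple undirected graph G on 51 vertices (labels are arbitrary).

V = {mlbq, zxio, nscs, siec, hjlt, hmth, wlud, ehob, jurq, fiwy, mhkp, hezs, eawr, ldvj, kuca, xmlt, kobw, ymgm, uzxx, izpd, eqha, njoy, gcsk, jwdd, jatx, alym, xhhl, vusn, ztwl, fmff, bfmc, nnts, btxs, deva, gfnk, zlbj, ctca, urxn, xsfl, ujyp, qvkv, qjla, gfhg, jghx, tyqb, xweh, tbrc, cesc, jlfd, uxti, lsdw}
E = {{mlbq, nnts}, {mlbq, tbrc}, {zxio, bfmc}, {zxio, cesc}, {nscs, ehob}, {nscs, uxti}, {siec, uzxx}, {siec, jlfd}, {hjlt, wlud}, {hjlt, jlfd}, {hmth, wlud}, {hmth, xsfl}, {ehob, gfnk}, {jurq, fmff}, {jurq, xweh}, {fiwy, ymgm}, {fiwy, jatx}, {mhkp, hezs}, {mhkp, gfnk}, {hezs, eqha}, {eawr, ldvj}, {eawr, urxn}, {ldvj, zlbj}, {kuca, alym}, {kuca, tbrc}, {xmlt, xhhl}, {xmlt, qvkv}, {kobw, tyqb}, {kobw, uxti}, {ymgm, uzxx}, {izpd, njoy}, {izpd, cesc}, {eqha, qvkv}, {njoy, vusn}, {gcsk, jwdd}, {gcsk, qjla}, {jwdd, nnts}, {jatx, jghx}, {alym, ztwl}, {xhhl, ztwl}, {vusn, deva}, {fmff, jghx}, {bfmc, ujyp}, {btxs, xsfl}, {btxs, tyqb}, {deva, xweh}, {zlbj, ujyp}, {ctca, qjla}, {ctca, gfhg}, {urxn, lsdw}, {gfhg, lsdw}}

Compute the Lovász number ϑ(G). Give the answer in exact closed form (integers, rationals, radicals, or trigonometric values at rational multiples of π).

51*cos(pi/51)/(cos(pi/51) + 1)

deg(kobw) = 2; N(kobw) = {tyqb, uxti}.
N(hezs) = {mhkp, eqha}, |N(hezs)| = 2.
N(ymgm) = {fiwy, uzxx}, |N(ymgm)| = 2.
N(btxs) = {xsfl, tyqb}, |N(btxs)| = 2.
2-regular, N=51; a single 51-cycle (edge-transitive).
spec(A) ≈ [2.0, 1.985, 1.94, 1.865, 1.762, 1.632, 1.478, 1.301, 1.105, 0.891, 0.665, 0.428, 0.185, -0.062, -0.307, -0.547, -0.78, -1.0, -1.205, -1.392, -1.558, -1.7, -1.817, -1.906, -1.966, -1.996] (distinct, 3 d.p.).
With N=51: ϑ(G) = 51·(-(-1)*2*cos(pi/51))/(2−(-2*cos(pi/51))) = 51*cos(pi/51)/(cos(pi/51) + 1).
Numerically 25.475794.
Lovász sandwich 25 ≤ 51*cos(pi/51)/(cos(pi/51) + 1) ≤ 26: both strict.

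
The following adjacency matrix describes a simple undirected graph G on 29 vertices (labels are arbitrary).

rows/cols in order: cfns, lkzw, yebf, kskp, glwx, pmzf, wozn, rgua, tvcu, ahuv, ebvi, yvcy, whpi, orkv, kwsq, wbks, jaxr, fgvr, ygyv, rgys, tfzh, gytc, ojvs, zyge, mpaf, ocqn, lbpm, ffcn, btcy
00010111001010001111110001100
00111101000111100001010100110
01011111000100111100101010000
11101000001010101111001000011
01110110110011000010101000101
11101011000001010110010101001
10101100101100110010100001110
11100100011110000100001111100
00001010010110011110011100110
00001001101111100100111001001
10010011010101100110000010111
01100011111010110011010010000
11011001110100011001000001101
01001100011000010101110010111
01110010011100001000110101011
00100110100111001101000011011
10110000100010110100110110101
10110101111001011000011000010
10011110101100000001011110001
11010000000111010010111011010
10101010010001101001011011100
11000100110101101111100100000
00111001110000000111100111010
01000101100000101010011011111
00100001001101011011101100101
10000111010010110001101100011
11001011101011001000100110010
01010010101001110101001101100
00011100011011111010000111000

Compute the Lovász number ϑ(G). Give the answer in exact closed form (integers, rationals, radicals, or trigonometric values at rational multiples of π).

sqrt(29)

N(wbks) = {yebf, pmzf, wozn, tvcu, yvcy, whpi, orkv, jaxr, fgvr, rgys, mpaf, ocqn, ffcn, btcy}, |N(wbks)| = 14.
N(ebvi) = {cfns, kskp, wozn, rgua, ahuv, yvcy, orkv, kwsq, fgvr, ygyv, mpaf, lbpm, ffcn, btcy}, |N(ebvi)| = 14.
Vertex lbpm has 14 neighbors: cfns, lkzw, glwx, wozn, rgua, tvcu, ebvi, whpi, orkv, jaxr, tfzh, zyge, mpaf, ffcn.
N(tfzh) = {cfns, yebf, glwx, wozn, ahuv, orkv, kwsq, jaxr, rgys, gytc, ojvs, mpaf, ocqn, lbpm}, |N(tfzh)| = 14.
Every vertex has degree 14 (N=29); SR(29,14,6,7) — a Paley graph.
The 3 distinct eigenvalues: [14.0, 2.193, -3.193].
Lovász (edge-transitive): ϑ = −29·(-sqrt(29)/2 - 1/2)/((14)−(-sqrt(29)/2 - 1/2)) = sqrt(29).
Numerically 5.385164807.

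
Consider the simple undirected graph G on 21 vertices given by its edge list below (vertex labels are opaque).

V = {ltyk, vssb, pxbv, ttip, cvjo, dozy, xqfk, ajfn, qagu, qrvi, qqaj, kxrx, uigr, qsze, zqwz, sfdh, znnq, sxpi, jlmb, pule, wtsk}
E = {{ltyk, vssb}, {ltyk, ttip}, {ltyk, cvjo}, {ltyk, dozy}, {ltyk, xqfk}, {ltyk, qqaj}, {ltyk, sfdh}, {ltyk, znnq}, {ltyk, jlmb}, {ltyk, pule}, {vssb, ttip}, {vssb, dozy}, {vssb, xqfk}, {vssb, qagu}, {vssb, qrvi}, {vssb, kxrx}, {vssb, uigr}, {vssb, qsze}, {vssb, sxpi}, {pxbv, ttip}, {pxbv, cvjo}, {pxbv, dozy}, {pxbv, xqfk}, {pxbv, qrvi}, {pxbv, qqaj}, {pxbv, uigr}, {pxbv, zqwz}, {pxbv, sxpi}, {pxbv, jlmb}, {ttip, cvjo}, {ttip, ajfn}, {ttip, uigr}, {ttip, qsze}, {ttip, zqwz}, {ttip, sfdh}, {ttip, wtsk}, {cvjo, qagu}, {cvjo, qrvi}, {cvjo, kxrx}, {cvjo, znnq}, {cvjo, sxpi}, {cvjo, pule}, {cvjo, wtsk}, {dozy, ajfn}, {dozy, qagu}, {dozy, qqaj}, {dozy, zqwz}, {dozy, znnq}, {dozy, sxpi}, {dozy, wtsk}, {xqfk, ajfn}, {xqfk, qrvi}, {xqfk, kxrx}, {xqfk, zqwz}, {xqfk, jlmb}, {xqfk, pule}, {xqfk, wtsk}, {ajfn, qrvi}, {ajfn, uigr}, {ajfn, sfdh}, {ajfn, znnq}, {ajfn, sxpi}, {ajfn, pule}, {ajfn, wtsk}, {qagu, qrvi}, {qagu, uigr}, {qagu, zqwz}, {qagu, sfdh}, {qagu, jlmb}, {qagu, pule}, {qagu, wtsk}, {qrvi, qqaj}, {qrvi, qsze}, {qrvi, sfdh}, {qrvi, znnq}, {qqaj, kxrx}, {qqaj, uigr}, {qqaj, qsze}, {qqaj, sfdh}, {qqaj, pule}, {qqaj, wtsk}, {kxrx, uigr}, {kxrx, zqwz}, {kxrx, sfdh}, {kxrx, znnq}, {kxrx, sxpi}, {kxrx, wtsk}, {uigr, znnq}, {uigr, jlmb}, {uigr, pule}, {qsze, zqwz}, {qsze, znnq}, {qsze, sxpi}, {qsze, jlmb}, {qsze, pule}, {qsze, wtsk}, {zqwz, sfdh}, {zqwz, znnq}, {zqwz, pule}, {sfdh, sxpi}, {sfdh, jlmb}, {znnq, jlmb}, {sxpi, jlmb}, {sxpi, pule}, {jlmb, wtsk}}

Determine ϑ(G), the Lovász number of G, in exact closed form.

6

N(wtsk) = {ttip, cvjo, dozy, xqfk, ajfn, qagu, qqaj, kxrx, qsze, jlmb}, |N(wtsk)| = 10.
deg(qsze) = 10; N(qsze) = {vssb, ttip, qrvi, qqaj, zqwz, znnq, sxpi, jlmb, pule, wtsk}.
Vertex sxpi has 10 neighbors: vssb, pxbv, cvjo, dozy, ajfn, kxrx, qsze, sfdh, jlmb, pule.
deg(dozy) = 10; N(dozy) = {ltyk, vssb, pxbv, ajfn, qagu, qqaj, zqwz, znnq, sxpi, wtsk}.
21-vertex 10-regular graph: this is K(7,2), the Kneser graph.
The 3 distinct eigenvalues: [10.0, 1.0, -4.0].
ϑ = −N·λ_min/(λ_max−λ_min) = −21·(-4)/(10−(-4)) = 6.
Numerically 6.0000.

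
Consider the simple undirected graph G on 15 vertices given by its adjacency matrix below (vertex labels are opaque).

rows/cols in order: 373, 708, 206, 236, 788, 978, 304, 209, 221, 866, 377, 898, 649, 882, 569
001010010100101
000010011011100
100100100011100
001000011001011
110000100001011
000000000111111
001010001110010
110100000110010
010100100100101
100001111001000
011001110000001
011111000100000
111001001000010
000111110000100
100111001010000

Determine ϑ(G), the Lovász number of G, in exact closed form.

deg(221) = 6; N(221) = {708, 236, 304, 866, 649, 569}.
N(377) = {708, 206, 978, 304, 209, 569}, |N(377)| = 6.
N(373) = {206, 788, 209, 866, 649, 569}, |N(373)| = 6.
Vertex 236 has 6 neighbors: 206, 209, 221, 898, 882, 569.
15-vertex 6-regular graph: Kneser K(6,2) on C(6,2)=15 vertices.
spec(A) ≈ [6.0, 1.0, -3.0] (distinct, 6 d.p.).
λ_max=6, λ_min=-3; ϑ = −15·λ_min/(λ_max−λ_min) = 5.
≈ 5.00000000 (to 8 d.p.).

5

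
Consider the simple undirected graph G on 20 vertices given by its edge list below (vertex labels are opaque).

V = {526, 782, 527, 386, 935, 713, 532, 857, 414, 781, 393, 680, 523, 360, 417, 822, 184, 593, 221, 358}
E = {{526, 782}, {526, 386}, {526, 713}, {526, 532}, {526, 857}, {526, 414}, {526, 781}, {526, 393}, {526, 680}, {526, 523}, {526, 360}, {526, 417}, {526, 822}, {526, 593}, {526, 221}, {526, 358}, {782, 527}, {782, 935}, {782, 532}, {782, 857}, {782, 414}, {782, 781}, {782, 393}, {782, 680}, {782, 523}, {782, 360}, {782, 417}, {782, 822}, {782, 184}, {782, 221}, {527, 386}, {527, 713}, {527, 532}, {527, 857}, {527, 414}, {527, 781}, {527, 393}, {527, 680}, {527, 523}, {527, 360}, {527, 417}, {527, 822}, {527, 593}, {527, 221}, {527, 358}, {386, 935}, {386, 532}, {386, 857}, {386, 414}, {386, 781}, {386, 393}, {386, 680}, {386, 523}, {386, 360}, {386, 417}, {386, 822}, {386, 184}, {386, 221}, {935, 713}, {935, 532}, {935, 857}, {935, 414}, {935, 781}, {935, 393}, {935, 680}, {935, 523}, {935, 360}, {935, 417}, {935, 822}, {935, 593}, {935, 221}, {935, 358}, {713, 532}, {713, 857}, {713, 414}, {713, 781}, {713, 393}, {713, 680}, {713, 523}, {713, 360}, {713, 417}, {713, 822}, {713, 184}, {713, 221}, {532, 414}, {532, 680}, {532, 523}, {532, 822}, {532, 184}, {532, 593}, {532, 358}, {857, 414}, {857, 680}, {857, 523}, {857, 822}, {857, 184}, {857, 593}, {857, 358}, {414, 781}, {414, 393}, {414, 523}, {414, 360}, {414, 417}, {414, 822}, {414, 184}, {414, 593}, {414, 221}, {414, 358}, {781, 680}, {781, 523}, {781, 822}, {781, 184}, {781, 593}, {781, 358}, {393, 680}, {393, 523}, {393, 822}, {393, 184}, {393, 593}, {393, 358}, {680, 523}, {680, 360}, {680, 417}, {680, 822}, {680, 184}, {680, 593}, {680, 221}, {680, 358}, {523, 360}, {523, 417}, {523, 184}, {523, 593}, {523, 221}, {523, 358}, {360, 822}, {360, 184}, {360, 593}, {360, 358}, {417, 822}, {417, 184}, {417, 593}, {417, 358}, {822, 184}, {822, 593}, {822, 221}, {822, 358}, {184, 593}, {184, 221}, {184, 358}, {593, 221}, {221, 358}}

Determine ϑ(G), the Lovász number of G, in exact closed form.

deg(532) = 13; N(532) = {526, 782, 527, 386, 935, 713, 414, 680, 523, 822, 184, 593, 358}.
deg(386) = 15; N(386) = {526, 527, 935, 532, 857, 414, 781, 393, 680, 523, 360, 417, 822, 184, 221}.
Vertex 184 has 16 neighbors: 782, 386, 713, 532, 857, 414, 781, 393, 680, 523, 360, 417, 822, 593, 221, 358.
N(593) = {526, 527, 935, 532, 857, 414, 781, 393, 680, 523, 360, 417, 822, 184, 221}, |N(593)| = 15.
Complete multipartite on [7, 5, 4, 2, 2]: sandwich collapses at ϑ=7.
= 7.0000000… (decimal).
Sandwich: α(G)=7 ≤ ϑ(G)=7 ≤ χ(Ḡ)=7 (collapsed).

7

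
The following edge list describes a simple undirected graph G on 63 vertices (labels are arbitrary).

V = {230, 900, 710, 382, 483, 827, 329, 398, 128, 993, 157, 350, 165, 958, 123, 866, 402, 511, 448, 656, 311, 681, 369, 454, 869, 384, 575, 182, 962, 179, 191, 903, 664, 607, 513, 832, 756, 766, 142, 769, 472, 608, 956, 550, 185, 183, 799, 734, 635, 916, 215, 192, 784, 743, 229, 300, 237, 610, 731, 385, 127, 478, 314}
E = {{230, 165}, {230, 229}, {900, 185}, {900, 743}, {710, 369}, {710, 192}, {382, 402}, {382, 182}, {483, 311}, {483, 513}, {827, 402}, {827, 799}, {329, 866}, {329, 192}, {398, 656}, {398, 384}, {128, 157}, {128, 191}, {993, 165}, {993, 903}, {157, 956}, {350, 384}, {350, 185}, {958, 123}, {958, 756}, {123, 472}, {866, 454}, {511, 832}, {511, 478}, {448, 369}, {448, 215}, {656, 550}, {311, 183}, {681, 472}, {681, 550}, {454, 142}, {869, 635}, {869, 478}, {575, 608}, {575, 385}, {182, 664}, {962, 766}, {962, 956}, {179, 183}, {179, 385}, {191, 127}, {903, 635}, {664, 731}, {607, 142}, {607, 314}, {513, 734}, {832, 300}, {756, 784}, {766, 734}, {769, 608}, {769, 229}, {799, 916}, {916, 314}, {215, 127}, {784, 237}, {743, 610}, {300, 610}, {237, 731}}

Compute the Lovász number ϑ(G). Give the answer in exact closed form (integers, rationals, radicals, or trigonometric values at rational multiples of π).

deg(314) = 2; N(314) = {607, 916}.
N(157) = {128, 956}, |N(157)| = 2.
deg(832) = 2; N(832) = {511, 300}.
Vertex 382 has 2 neighbors: 402, 182.
Every vertex has degree 2 (N=63); connected 2-regular on 63 ⇒ C_{63}.
A has 32 distinct eigenvalues ≈ [2.0, 1.99, 1.96, 1.911, 1.843, 1.756, 1.652, 1.532, 1.396, 1.247, 1.085, 0.912, 0.731, 0.542, 0.347, 0.149, -0.05, -0.249, -0.445, -0.637, -0.823, -1.0, -1.167, -1.323, -1.466, -1.594, -1.707, -1.802, -1.879, -1.938, -1.978, -1.998].
λ_max=2, λ_min=-2*cos(pi/63); ϑ = −63·λ_min/(λ_max−λ_min) = 63*cos(pi/63)/(cos(pi/63) + 1).
= 31.48041… (decimal).
Lovász sandwich 31 ≤ 63*cos(pi/63)/(cos(pi/63) + 1) ≤ 32: both strict.

63*cos(pi/63)/(cos(pi/63) + 1)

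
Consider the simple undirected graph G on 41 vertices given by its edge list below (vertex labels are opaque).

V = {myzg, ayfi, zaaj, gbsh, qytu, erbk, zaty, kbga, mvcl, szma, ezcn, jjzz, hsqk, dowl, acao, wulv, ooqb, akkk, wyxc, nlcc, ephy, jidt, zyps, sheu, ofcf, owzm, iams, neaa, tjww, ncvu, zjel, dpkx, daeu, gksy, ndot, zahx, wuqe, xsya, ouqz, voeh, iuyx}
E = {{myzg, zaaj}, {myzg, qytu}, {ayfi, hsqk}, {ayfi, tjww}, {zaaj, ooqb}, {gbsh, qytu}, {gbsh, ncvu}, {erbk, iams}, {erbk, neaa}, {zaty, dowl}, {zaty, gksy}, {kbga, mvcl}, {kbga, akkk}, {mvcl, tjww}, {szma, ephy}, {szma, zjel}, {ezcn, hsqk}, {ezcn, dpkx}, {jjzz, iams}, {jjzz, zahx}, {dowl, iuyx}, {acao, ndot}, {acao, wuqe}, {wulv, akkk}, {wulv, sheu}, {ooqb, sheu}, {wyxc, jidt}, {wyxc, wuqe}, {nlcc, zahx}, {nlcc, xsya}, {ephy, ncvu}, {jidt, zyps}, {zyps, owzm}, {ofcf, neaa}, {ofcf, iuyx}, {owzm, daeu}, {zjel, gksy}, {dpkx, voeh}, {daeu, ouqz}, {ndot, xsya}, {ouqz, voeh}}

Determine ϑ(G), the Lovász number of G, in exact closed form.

41*cos(pi/41)/(cos(pi/41) + 1)

Vertex xsya has 2 neighbors: nlcc, ndot.
deg(iams) = 2; N(iams) = {erbk, jjzz}.
N(iuyx) = {dowl, ofcf}, |N(iuyx)| = 2.
N(sheu) = {wulv, ooqb}, |N(sheu)| = 2.
G on 41 vertices is 2-regular; a single 41-cycle (edge-transitive).
A has 21 distinct eigenvalues ≈ [2.0, 1.9766, 1.9068, 1.7923, 1.6359, 1.441, 1.2125, 0.9554, 0.676, 0.3808, 0.0766, -0.2294, -0.53, -0.8181, -1.0871, -1.3307, -1.543, -1.7191, -1.855, -1.9474, -1.9941].
λ_max=2, λ_min=-2*cos(pi/41); ϑ = −41·λ_min/(λ_max−λ_min) = 41*cos(pi/41)/(cos(pi/41) + 1).
≈ 20.4698803 (to 7 d.p.).
Check 20 ≤ 41*cos(pi/41)/(cos(pi/41) + 1) ≤ 21: both strict.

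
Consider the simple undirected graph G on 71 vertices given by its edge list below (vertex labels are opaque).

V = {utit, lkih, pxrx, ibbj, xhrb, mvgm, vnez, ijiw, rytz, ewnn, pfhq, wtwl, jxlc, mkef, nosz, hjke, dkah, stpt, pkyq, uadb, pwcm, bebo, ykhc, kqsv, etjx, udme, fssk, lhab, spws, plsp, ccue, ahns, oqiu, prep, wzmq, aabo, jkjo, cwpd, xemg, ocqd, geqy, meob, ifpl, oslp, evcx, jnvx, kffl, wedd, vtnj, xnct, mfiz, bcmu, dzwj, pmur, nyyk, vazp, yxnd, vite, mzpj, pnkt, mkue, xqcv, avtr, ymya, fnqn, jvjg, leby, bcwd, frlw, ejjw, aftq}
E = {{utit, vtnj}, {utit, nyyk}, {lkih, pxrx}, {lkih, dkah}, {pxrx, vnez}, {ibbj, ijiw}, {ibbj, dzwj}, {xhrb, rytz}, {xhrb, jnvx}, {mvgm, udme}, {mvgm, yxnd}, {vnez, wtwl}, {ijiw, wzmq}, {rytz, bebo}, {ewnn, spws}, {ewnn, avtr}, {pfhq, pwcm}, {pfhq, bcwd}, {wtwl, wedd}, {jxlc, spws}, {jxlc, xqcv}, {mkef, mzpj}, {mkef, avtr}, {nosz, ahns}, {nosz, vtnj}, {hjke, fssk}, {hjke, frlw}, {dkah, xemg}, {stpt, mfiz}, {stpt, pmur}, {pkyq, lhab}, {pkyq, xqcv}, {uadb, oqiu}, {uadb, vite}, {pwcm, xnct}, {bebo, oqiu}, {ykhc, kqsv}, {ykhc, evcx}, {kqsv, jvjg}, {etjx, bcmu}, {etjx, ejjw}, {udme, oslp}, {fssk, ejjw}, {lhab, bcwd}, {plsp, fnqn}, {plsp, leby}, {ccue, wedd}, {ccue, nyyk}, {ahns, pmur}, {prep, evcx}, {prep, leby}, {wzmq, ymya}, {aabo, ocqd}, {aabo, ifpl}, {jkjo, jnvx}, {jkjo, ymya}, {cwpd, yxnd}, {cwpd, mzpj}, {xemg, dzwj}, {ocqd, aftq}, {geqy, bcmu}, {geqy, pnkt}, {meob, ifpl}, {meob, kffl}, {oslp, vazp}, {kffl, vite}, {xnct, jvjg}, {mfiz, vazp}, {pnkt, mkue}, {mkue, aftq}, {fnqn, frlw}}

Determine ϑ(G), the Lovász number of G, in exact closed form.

71*cos(pi/71)/(cos(pi/71) + 1)

N(jkjo) = {jnvx, ymya}, |N(jkjo)| = 2.
deg(avtr) = 2; N(avtr) = {ewnn, mkef}.
N(yxnd) = {mvgm, cwpd}, |N(yxnd)| = 2.
deg(bcwd) = 2; N(bcwd) = {pfhq, lhab}.
71-vertex 2-regular graph: the odd cycle C_{71}.
spec(A) ≈ [2.0, 1.992, 1.969, 1.93, 1.876, 1.807, 1.725, 1.628, 1.519, 1.398, 1.267, 1.125, 0.974, 0.816, 0.652, 0.482, 0.308, 0.133, -0.044, -0.221, -0.396, -0.567, -0.735, -0.896, -1.051, -1.197, -1.334, -1.46, -1.575, -1.678, -1.768, -1.843, -1.905, -1.951, -1.982, -1.998] (distinct, 3 d.p.).
−71·(-2*cos(pi/71)) / ((2)−(-2*cos(pi/71))) = 71*cos(pi/71)/(cos(pi/71) + 1) = ϑ(G).
= 35.48261826… (decimal).
Lovász sandwich 35 ≤ 71*cos(pi/71)/(cos(pi/71) + 1) ≤ 36: both strict.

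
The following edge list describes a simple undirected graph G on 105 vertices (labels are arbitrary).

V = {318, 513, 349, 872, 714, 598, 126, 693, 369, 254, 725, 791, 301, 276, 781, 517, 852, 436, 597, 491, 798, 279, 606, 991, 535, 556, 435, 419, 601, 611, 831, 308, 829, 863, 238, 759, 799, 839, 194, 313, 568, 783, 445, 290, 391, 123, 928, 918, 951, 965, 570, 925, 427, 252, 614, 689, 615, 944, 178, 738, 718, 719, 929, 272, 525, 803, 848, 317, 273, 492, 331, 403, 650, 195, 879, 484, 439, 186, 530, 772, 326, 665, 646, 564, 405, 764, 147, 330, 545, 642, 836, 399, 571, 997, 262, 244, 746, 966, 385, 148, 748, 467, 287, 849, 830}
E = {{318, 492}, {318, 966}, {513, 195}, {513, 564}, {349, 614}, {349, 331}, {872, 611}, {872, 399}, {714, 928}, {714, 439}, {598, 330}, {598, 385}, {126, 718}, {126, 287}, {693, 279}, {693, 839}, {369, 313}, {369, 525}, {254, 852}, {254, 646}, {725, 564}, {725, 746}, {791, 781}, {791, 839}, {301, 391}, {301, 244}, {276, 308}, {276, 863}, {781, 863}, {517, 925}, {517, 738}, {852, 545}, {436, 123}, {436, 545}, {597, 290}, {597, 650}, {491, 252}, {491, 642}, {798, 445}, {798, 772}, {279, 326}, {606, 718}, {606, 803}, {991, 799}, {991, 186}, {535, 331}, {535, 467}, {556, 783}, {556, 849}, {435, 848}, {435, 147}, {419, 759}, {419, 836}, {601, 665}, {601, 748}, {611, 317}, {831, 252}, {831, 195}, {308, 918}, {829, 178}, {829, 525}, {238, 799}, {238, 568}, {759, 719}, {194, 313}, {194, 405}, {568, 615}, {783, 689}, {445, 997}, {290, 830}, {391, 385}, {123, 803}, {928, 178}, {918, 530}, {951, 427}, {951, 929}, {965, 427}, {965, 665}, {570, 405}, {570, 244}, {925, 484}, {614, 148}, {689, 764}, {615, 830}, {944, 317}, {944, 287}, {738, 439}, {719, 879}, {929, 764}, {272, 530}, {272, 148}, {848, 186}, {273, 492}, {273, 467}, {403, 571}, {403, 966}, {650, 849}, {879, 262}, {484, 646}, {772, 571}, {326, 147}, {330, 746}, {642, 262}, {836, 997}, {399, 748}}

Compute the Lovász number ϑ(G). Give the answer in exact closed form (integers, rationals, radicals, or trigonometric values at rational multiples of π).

N(614) = {349, 148}, |N(614)| = 2.
Vertex 791 has 2 neighbors: 781, 839.
N(439) = {714, 738}, |N(439)| = 2.
deg(991) = 2; N(991) = {799, 186}.
2-regular, N=105; this is C_{105}, the 105-cycle.
Distinct eigenvalues (to 6 d.p.): [2.0, 1.99642, 1.985694, 1.967859, 1.94298, 1.911146, 1.87247, 1.827091, 1.775172, 1.716898, 1.652478, 1.582142, 1.506143, 1.424752, 1.338261, 1.24698, 1.151234, 1.051368, 0.947737, 0.840714, 0.730682, 0.618034, 0.503174, 0.386512, 0.268467, 0.14946, 0.029919, -0.08973, -0.209057, -0.327636, -0.445042, -0.560855, -0.67466, -0.78605, -0.894626, -1.0, -1.101794, -1.199644, -1.293199, -1.382125, -1.466104, -1.544834, -1.618034, -1.685442, -1.746816, -1.801938, -1.850609, -1.892655, -1.927926, -1.956295, -1.977662, -1.991949, -1.999105].
With N=105: ϑ(G) = 105·(-(-1)*2*cos(pi/105))/(2−(-2*cos(pi/105))) = 105*cos(pi/105)/(cos(pi/105) + 1).
Numerically 52.488249.
Lovász sandwich 52 ≤ 105*cos(pi/105)/(cos(pi/105) + 1) ≤ 53: both strict.

105*cos(pi/105)/(cos(pi/105) + 1)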